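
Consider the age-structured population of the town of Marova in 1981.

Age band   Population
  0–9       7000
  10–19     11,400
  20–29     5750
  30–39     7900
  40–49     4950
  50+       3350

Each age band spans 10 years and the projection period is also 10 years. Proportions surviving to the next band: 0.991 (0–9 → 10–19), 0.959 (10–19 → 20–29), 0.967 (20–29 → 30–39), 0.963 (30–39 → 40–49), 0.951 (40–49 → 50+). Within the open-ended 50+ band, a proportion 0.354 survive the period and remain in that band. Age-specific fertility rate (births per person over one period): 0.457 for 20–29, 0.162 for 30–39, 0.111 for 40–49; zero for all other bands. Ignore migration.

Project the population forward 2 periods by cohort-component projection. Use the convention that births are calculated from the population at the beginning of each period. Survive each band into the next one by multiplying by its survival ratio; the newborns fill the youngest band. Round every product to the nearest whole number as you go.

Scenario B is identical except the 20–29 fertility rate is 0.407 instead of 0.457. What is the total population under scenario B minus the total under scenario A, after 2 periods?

-832

Call the groups 1 to 6, youngest first.
[period 1]
Births: 5750 * 0.457 = 2628, 7900 * 0.162 = 1280, 4950 * 0.111 = 549 → 4457
Group 2: 7000 * 0.991 = 6937
Group 3: 11400 * 0.959 = 10933
Group 4: 5750 * 0.967 = 5560
Group 5: 7900 * 0.963 = 7608
Group 6: 4950 * 0.951 + 3350 * 0.354 = 4707 + 1186 = 5893
End of period: [4457, 6937, 10933, 5560, 7608, 5893]
[period 2]
Births: 10933 * 0.457 = 4996, 5560 * 0.162 = 901, 7608 * 0.111 = 844 → 6741
Group 2: 4457 * 0.991 = 4417
Group 3: 6937 * 0.959 = 6653
Group 4: 10933 * 0.967 = 10572
Group 5: 5560 * 0.963 = 5354
Group 6: 7608 * 0.951 + 5893 * 0.354 = 7235 + 2086 = 9321
End of period: [6741, 4417, 6653, 10572, 5354, 9321]
Scenario A total after 2 periods: 43058
Scenario B projection —
[period 1]
Births: 5750 * 0.407 = 2340, 7900 * 0.162 = 1280, 4950 * 0.111 = 549 → 4169
Group 2: 7000 * 0.991 = 6937
Group 3: 11400 * 0.959 = 10933
Group 4: 5750 * 0.967 = 5560
Group 5: 7900 * 0.963 = 7608
Group 6: 4950 * 0.951 + 3350 * 0.354 = 4707 + 1186 = 5893
End of period: [4169, 6937, 10933, 5560, 7608, 5893]
[period 2]
Births: 10933 * 0.407 = 4450, 5560 * 0.162 = 901, 7608 * 0.111 = 844 → 6195
Group 2: 4169 * 0.991 = 4131
Group 3: 6937 * 0.959 = 6653
Group 4: 10933 * 0.967 = 10572
Group 5: 5560 * 0.963 = 5354
Group 6: 7608 * 0.951 + 5893 * 0.354 = 7235 + 2086 = 9321
End of period: [6195, 4131, 6653, 10572, 5354, 9321]
Scenario B total after 2 periods: 42226
Difference B − A = 42226 − 43058 = -832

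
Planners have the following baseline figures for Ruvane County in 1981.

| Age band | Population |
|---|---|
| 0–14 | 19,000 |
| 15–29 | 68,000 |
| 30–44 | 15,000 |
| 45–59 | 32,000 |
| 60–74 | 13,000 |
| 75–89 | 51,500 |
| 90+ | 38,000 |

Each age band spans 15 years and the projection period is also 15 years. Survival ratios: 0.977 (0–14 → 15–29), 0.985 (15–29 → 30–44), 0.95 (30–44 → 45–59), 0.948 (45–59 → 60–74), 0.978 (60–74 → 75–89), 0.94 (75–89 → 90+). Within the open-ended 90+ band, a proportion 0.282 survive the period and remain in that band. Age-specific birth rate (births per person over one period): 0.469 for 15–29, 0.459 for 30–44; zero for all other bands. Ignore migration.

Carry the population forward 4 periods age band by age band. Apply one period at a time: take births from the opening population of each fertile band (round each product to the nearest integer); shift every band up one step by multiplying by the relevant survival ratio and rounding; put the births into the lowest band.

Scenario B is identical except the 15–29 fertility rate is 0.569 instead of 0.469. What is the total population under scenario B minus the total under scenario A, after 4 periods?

23287

[period 1]
Births: 68000 × 0.469 = 31892, 15000 × 0.459 = 6885 → total 38777
15–29: 19000 × 0.977 = 18563
30–44: 68000 × 0.985 = 66980
45–59: 15000 × 0.95 = 14250
60–74: 32000 × 0.948 = 30336
75–89: 13000 × 0.978 = 12714
90+: 51500 × 0.94 + 38000 × 0.282 = 48410 + 10716 = 59126
→ [38777, 18563, 66980, 14250, 30336, 12714, 59126]
[period 2]
Births: 18563 × 0.469 = 8706, 66980 × 0.459 = 30744 → total 39450
15–29: 38777 × 0.977 = 37885
30–44: 18563 × 0.985 = 18285
45–59: 66980 × 0.95 = 63631
60–74: 14250 × 0.948 = 13509
75–89: 30336 × 0.978 = 29669
90+: 12714 × 0.94 + 59126 × 0.282 = 11951 + 16674 = 28625
→ [39450, 37885, 18285, 63631, 13509, 29669, 28625]
[period 3]
Births: 37885 × 0.469 = 17768, 18285 × 0.459 = 8393 → total 26161
15–29: 39450 × 0.977 = 38543
30–44: 37885 × 0.985 = 37317
45–59: 18285 × 0.95 = 17371
60–74: 63631 × 0.948 = 60322
75–89: 13509 × 0.978 = 13212
90+: 29669 × 0.94 + 28625 × 0.282 = 27889 + 8072 = 35961
→ [26161, 38543, 37317, 17371, 60322, 13212, 35961]
[period 4]
Births: 38543 × 0.469 = 18077, 37317 × 0.459 = 17129 → total 35206
15–29: 26161 × 0.977 = 25559
30–44: 38543 × 0.985 = 37965
45–59: 37317 × 0.95 = 35451
60–74: 17371 × 0.948 = 16468
75–89: 60322 × 0.978 = 58995
90+: 13212 × 0.94 + 35961 × 0.282 = 12419 + 10141 = 22560
→ [35206, 25559, 37965, 35451, 16468, 58995, 22560]
Scenario A total after 4 periods: 232204
Scenario B projection —
[period 1]
Births: 68000 × 0.569 = 38692, 15000 × 0.459 = 6885 → total 45577
15–29: 19000 × 0.977 = 18563
30–44: 68000 × 0.985 = 66980
45–59: 15000 × 0.95 = 14250
60–74: 32000 × 0.948 = 30336
75–89: 13000 × 0.978 = 12714
90+: 51500 × 0.94 + 38000 × 0.282 = 48410 + 10716 = 59126
→ [45577, 18563, 66980, 14250, 30336, 12714, 59126]
[period 2]
Births: 18563 × 0.569 = 10562, 66980 × 0.459 = 30744 → total 41306
15–29: 45577 × 0.977 = 44529
30–44: 18563 × 0.985 = 18285
45–59: 66980 × 0.95 = 63631
60–74: 14250 × 0.948 = 13509
75–89: 30336 × 0.978 = 29669
90+: 12714 × 0.94 + 59126 × 0.282 = 11951 + 16674 = 28625
→ [41306, 44529, 18285, 63631, 13509, 29669, 28625]
[period 3]
Births: 44529 × 0.569 = 25337, 18285 × 0.459 = 8393 → total 33730
15–29: 41306 × 0.977 = 40356
30–44: 44529 × 0.985 = 43861
45–59: 18285 × 0.95 = 17371
60–74: 63631 × 0.948 = 60322
75–89: 13509 × 0.978 = 13212
90+: 29669 × 0.94 + 28625 × 0.282 = 27889 + 8072 = 35961
→ [33730, 40356, 43861, 17371, 60322, 13212, 35961]
[period 4]
Births: 40356 × 0.569 = 22963, 43861 × 0.459 = 20132 → total 43095
15–29: 33730 × 0.977 = 32954
30–44: 40356 × 0.985 = 39751
45–59: 43861 × 0.95 = 41668
60–74: 17371 × 0.948 = 16468
75–89: 60322 × 0.978 = 58995
90+: 13212 × 0.94 + 35961 × 0.282 = 12419 + 10141 = 22560
→ [43095, 32954, 39751, 41668, 16468, 58995, 22560]
Scenario B total after 4 periods: 255491
Difference B − A = 255491 − 232204 = 23287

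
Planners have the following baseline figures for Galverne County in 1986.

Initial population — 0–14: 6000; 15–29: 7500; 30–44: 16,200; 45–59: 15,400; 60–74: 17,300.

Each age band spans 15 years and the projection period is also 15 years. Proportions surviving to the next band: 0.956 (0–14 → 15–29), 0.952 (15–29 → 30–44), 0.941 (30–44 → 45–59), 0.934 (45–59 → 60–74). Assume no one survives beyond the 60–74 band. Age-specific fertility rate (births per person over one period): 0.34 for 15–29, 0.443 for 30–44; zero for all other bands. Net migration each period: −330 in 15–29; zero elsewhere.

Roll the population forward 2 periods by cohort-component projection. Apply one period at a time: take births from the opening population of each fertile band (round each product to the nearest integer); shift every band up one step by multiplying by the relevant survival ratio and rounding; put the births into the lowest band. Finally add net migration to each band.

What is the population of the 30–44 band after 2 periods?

5147

Period 1.
Births: 7500 × 0.34 = 2550 ; 16200 × 0.443 = 7177 → 9727
15–29: 6000 × 0.956 = 5736
30–44: 7500 × 0.952 = 7140
45–59: 16200 × 0.941 = 15244
60–74: 15400 × 0.934 = 14384
Net migration: 15–29 − 330 → 5406
Population now: 0–14=9727, 15–29=5406, 30–44=7140, 45–59=15244, 60–74=14384
Period 2.
Births: 5406 × 0.34 = 1838 ; 7140 × 0.443 = 3163 → 5001
15–29: 9727 × 0.956 = 9299
30–44: 5406 × 0.952 = 5147
45–59: 7140 × 0.941 = 6719
60–74: 15244 × 0.934 = 14238
Net migration: 15–29 − 330 → 8969
Population now: 0–14=5001, 15–29=8969, 30–44=5147, 45–59=6719, 60–74=14238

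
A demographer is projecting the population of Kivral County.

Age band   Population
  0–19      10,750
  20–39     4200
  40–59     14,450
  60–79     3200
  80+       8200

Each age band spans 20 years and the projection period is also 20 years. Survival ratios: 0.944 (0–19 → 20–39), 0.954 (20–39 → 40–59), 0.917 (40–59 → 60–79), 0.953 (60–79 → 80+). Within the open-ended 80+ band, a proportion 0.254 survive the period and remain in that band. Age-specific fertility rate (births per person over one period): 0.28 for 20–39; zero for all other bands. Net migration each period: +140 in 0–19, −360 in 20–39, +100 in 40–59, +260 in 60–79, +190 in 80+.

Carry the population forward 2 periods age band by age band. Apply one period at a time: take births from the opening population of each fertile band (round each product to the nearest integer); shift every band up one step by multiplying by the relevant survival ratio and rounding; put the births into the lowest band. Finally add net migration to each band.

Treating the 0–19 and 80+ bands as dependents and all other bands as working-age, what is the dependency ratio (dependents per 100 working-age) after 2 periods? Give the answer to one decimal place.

Let group 1 be 0–19 through group 5 = 80+.
Period 1:
Births: 4200 * 0.28 = 1176
Group 2: 10750 * 0.944 = 10148
Group 3: 4200 * 0.954 = 4007
Group 4: 14450 * 0.917 = 13251
Group 5: 3200 * 0.953 + 8200 * 0.254 = 3050 + 2083 = 5133
Net migration: Group 1 + 140 → 1316; Group 2 − 360 → 9788; Group 3 + 100 → 4107; Group 4 + 260 → 13511; Group 5 + 190 → 5323
Giving 1316 / 9788 / 4107 / 13511 / 5323.
Period 2:
Births: 9788 * 0.28 = 2741
Group 2: 1316 * 0.944 = 1242
Group 3: 9788 * 0.954 = 9338
Group 4: 4107 * 0.917 = 3766
Group 5: 13511 * 0.953 + 5323 * 0.254 = 12876 + 1352 = 14228
Net migration: Group 1 + 140 → 2881; Group 2 − 360 → 882; Group 3 + 100 → 9438; Group 4 + 260 → 4026; Group 5 + 190 → 14418
Giving 2881 / 882 / 9438 / 4026 / 14418.
Dependents (band 0–19 + band 80+) = 2881 + 14418 = 17299; working-age = 14346; ratio = 17299/14346 × 100 = 120.6

120.6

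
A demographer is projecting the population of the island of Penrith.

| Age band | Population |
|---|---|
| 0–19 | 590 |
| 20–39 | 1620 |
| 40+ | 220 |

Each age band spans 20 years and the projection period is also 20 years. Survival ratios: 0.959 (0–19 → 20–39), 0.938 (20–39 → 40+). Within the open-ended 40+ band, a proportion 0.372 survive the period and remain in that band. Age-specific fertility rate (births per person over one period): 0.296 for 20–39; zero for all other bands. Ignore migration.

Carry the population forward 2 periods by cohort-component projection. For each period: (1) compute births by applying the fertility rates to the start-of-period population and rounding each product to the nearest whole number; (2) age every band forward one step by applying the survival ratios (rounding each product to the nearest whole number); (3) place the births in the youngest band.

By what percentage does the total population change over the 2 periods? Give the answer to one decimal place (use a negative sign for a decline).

-27.8

After projecting period 1:
Births: 1620 × 0.296 = 480
20–39: 590 × 0.959 = 566
40+: 1620 × 0.938 + 220 × 0.372 = 1520 + 82 = 1602
Population now: 0–19=480, 20–39=566, 40+=1602
After projecting period 2:
Births: 566 × 0.296 = 168
20–39: 480 × 0.959 = 460
40+: 566 × 0.938 + 1602 × 0.372 = 531 + 596 = 1127
Population now: 0–19=168, 20–39=460, 40+=1127
Total: 2430 → 1755; change = -675; percentage change = -27.8%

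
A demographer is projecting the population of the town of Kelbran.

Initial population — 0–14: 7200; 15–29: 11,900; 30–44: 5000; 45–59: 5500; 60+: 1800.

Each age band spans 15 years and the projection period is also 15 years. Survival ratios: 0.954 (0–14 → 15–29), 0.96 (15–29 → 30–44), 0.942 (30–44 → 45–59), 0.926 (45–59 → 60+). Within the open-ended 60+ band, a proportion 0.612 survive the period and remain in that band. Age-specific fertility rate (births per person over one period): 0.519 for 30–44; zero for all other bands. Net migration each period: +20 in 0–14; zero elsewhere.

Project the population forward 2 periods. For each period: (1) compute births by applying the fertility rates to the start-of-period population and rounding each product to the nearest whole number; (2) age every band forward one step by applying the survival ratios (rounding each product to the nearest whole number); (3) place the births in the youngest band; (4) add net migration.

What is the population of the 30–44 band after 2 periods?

6594

— Period 1 —
Births: 5000 × 0.519 = 2595
15–29: 7200 × 0.954 = 6869
30–44: 11900 × 0.96 = 11424
45–59: 5000 × 0.942 = 4710
60+: 5500 × 0.926 + 1800 × 0.612 = 5093 + 1102 = 6195
Net migration: 0–14 + 20 → 2615
Giving 2615 / 6869 / 11424 / 4710 / 6195.
— Period 2 —
Births: 11424 × 0.519 = 5929
15–29: 2615 × 0.954 = 2495
30–44: 6869 × 0.96 = 6594
45–59: 11424 × 0.942 = 10761
60+: 4710 × 0.926 + 6195 × 0.612 = 4361 + 3791 = 8152
Net migration: 0–14 + 20 → 5949
Giving 5949 / 2495 / 6594 / 10761 / 8152.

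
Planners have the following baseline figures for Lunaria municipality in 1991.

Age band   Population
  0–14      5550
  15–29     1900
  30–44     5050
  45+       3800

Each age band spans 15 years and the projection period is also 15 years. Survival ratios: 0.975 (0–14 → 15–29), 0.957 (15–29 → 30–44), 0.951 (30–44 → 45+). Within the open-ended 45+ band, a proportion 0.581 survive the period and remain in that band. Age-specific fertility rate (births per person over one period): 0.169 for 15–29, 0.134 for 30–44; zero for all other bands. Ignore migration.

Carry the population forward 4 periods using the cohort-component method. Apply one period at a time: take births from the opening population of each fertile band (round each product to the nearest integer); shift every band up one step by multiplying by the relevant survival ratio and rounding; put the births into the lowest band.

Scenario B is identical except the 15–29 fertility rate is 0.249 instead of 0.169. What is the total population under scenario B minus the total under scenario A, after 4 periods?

865

Period 1:
Births: 1900 * 0.169 = 321  |  5050 * 0.134 = 677 ⇒ total 998
15–29: 5550 * 0.975 = 5411
30–44: 1900 * 0.957 = 1818
45+: 5050 * 0.951 + 3800 * 0.581 = 4803 + 2208 = 7011
→ [998, 5411, 1818, 7011]
Period 2:
Births: 5411 * 0.169 = 914  |  1818 * 0.134 = 244 ⇒ total 1158
15–29: 998 * 0.975 = 973
30–44: 5411 * 0.957 = 5178
45+: 1818 * 0.951 + 7011 * 0.581 = 1729 + 4073 = 5802
→ [1158, 973, 5178, 5802]
Period 3:
Births: 973 * 0.169 = 164  |  5178 * 0.134 = 694 ⇒ total 858
15–29: 1158 * 0.975 = 1129
30–44: 973 * 0.957 = 931
45+: 5178 * 0.951 + 5802 * 0.581 = 4924 + 3371 = 8295
→ [858, 1129, 931, 8295]
Period 4:
Births: 1129 * 0.169 = 191  |  931 * 0.134 = 125 ⇒ total 316
15–29: 858 * 0.975 = 837
30–44: 1129 * 0.957 = 1080
45+: 931 * 0.951 + 8295 * 0.581 = 885 + 4819 = 5704
→ [316, 837, 1080, 5704]
Scenario A total after 4 periods: 7937
Scenario B projection —
Period 1:
Births: 1900 * 0.249 = 473  |  5050 * 0.134 = 677 ⇒ total 1150
15–29: 5550 * 0.975 = 5411
30–44: 1900 * 0.957 = 1818
45+: 5050 * 0.951 + 3800 * 0.581 = 4803 + 2208 = 7011
→ [1150, 5411, 1818, 7011]
Period 2:
Births: 5411 * 0.249 = 1347  |  1818 * 0.134 = 244 ⇒ total 1591
15–29: 1150 * 0.975 = 1121
30–44: 5411 * 0.957 = 5178
45+: 1818 * 0.951 + 7011 * 0.581 = 1729 + 4073 = 5802
→ [1591, 1121, 5178, 5802]
Period 3:
Births: 1121 * 0.249 = 279  |  5178 * 0.134 = 694 ⇒ total 973
15–29: 1591 * 0.975 = 1551
30–44: 1121 * 0.957 = 1073
45+: 5178 * 0.951 + 5802 * 0.581 = 4924 + 3371 = 8295
→ [973, 1551, 1073, 8295]
Period 4:
Births: 1551 * 0.249 = 386  |  1073 * 0.134 = 144 ⇒ total 530
15–29: 973 * 0.975 = 949
30–44: 1551 * 0.957 = 1484
45+: 1073 * 0.951 + 8295 * 0.581 = 1020 + 4819 = 5839
→ [530, 949, 1484, 5839]
Scenario B total after 4 periods: 8802
Difference B − A = 8802 − 7937 = 865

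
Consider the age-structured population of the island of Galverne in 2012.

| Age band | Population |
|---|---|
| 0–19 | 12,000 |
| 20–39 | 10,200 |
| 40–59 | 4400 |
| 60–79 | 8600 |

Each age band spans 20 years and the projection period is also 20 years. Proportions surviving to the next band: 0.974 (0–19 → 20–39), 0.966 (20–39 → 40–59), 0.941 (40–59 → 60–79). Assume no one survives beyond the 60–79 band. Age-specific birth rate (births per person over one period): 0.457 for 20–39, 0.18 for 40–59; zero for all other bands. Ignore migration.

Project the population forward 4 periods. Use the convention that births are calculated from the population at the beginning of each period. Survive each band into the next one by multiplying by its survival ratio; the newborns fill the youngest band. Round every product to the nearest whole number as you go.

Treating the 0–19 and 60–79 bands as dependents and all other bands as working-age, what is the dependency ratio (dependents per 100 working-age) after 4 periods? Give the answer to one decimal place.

80.8

After projecting period 1:
Births: 10200 × 0.457 = 4661  |  4400 × 0.18 = 792 → total 5453
20–39: 12000 × 0.974 = 11688
40–59: 10200 × 0.966 = 9853
60–79: 4400 × 0.941 = 4140
→ [5453, 11688, 9853, 4140]
After projecting period 2:
Births: 11688 × 0.457 = 5341  |  9853 × 0.18 = 1774 → total 7115
20–39: 5453 × 0.974 = 5311
40–59: 11688 × 0.966 = 11291
60–79: 9853 × 0.941 = 9272
→ [7115, 5311, 11291, 9272]
After projecting period 3:
Births: 5311 × 0.457 = 2427  |  11291 × 0.18 = 2032 → total 4459
20–39: 7115 × 0.974 = 6930
40–59: 5311 × 0.966 = 5130
60–79: 11291 × 0.941 = 10625
→ [4459, 6930, 5130, 10625]
After projecting period 4:
Births: 6930 × 0.457 = 3167  |  5130 × 0.18 = 923 → total 4090
20–39: 4459 × 0.974 = 4343
40–59: 6930 × 0.966 = 6694
60–79: 5130 × 0.941 = 4827
→ [4090, 4343, 6694, 4827]
Dependents (band 0–19 + band 60–79) = 4090 + 4827 = 8917; working-age = 11037; ratio = 8917/11037 × 100 = 80.8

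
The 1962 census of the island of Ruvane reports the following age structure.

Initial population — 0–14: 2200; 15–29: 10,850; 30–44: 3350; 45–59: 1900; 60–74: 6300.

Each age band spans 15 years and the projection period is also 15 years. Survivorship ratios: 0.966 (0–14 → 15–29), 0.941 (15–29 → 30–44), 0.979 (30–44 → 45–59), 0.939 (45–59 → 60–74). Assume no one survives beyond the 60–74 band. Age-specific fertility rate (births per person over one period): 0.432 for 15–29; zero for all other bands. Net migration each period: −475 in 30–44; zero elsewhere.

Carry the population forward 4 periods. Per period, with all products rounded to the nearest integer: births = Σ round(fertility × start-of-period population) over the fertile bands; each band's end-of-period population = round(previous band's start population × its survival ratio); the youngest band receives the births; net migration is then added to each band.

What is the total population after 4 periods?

7740

Period 1.
Births: 10850 × 0.432 = 4687
15–29: 2200 × 0.966 = 2125
30–44: 10850 × 0.941 = 10210
45–59: 3350 × 0.979 = 3280
60–74: 1900 × 0.939 = 1784
Net migration: 30–44 − 475 → 9735
End of period: [4687, 2125, 9735, 3280, 1784]
Period 2.
Births: 2125 × 0.432 = 918
15–29: 4687 × 0.966 = 4528
30–44: 2125 × 0.941 = 2000
45–59: 9735 × 0.979 = 9531
60–74: 3280 × 0.939 = 3080
Net migration: 30–44 − 475 → 1525
End of period: [918, 4528, 1525, 9531, 3080]
Period 3.
Births: 4528 × 0.432 = 1956
15–29: 918 × 0.966 = 887
30–44: 4528 × 0.941 = 4261
45–59: 1525 × 0.979 = 1493
60–74: 9531 × 0.939 = 8950
Net migration: 30–44 − 475 → 3786
End of period: [1956, 887, 3786, 1493, 8950]
Period 4.
Births: 887 × 0.432 = 383
15–29: 1956 × 0.966 = 1889
30–44: 887 × 0.941 = 835
45–59: 3786 × 0.979 = 3706
60–74: 1493 × 0.939 = 1402
Net migration: 30–44 − 475 → 360
End of period: [383, 1889, 360, 3706, 1402]
Total after period 4: 383 + 1889 + 360 + 3706 + 1402 = 7740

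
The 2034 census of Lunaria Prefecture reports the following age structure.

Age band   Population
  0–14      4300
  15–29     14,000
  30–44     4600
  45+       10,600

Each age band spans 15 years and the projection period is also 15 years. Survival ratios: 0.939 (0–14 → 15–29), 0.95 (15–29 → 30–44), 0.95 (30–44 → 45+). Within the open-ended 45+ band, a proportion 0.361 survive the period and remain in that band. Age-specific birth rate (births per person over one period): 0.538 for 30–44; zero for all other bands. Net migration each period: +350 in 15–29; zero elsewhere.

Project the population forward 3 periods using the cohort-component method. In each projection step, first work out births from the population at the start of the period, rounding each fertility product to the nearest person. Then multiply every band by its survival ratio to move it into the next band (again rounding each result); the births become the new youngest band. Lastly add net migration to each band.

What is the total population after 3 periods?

Let group 1 be 0–14 through group 4 = 45+.
— Period 1 —
Births: 4600 × 0.538 = 2475
Group 2: 4300 × 0.939 = 4038
Group 3: 14000 × 0.95 = 13300
Group 4: 4600 × 0.95 + 10600 × 0.361 = 4370 + 3827 = 8197
Net migration: Group 2 + 350 → 4388
End of period: [2475, 4388, 13300, 8197]
— Period 2 —
Births: 13300 × 0.538 = 7155
Group 2: 2475 × 0.939 = 2324
Group 3: 4388 × 0.95 = 4169
Group 4: 13300 × 0.95 + 8197 × 0.361 = 12635 + 2959 = 15594
Net migration: Group 2 + 350 → 2674
End of period: [7155, 2674, 4169, 15594]
— Period 3 —
Births: 4169 × 0.538 = 2243
Group 2: 7155 × 0.939 = 6719
Group 3: 2674 × 0.95 = 2540
Group 4: 4169 × 0.95 + 15594 × 0.361 = 3961 + 5629 = 9590
Net migration: Group 2 + 350 → 7069
End of period: [2243, 7069, 2540, 9590]
Total after period 3: 2243 + 7069 + 2540 + 9590 = 21442

21442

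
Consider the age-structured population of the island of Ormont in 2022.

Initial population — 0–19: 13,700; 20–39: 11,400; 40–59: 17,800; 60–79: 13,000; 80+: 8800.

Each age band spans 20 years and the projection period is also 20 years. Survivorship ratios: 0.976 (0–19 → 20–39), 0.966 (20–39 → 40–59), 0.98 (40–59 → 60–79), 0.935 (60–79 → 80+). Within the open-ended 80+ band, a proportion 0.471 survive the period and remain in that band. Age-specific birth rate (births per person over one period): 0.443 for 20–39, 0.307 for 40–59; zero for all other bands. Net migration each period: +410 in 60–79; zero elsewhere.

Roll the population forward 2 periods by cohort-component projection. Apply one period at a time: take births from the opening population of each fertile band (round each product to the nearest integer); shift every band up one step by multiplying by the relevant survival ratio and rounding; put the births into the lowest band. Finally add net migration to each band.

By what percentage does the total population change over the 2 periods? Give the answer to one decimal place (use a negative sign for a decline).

5.2

After projecting period 1:
Births: 11400 × 0.443 = 5050 ; 17800 × 0.307 = 5465 ⇒ total 10515
20–39: 13700 × 0.976 = 13371
40–59: 11400 × 0.966 = 11012
60–79: 17800 × 0.98 = 17444
80+: 13000 × 0.935 + 8800 × 0.471 = 12155 + 4145 = 16300
Net migration: 60–79 + 410 → 17854
Population now: 0–19=10515, 20–39=13371, 40–59=11012, 60–79=17854, 80+=16300
After projecting period 2:
Births: 13371 × 0.443 = 5923 ; 11012 × 0.307 = 3381 ⇒ total 9304
20–39: 10515 × 0.976 = 10263
40–59: 13371 × 0.966 = 12916
60–79: 11012 × 0.98 = 10792
80+: 17854 × 0.935 + 16300 × 0.471 = 16693 + 7677 = 24370
Net migration: 60–79 + 410 → 11202
Population now: 0–19=9304, 20–39=10263, 40–59=12916, 60–79=11202, 80+=24370
Total: 64700 → 68055; change = 3355; percentage change = 5.2%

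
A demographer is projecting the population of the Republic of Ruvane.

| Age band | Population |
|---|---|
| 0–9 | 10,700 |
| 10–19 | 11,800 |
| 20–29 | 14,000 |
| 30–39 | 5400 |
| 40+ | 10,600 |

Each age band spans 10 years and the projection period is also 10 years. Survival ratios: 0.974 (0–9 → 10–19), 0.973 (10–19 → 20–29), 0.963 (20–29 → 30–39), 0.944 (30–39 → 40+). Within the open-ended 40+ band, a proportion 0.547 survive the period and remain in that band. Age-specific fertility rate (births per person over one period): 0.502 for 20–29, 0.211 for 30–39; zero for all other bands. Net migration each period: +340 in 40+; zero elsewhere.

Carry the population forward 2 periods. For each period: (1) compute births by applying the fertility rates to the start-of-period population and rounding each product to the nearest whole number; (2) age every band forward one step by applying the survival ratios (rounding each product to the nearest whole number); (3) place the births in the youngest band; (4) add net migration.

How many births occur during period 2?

8608

Period 1.
Births: 14000 * 0.502 = 7028  |  5400 * 0.211 = 1139 ⇒ total 8167
10–19: 10700 * 0.974 = 10422
20–29: 11800 * 0.973 = 11481
30–39: 14000 * 0.963 = 13482
40+: 5400 * 0.944 + 10600 * 0.547 = 5098 + 5798 = 10896
Net migration: 40+ + 340 → 11236
→ [8167, 10422, 11481, 13482, 11236]
Period 2.
Births: 11481 * 0.502 = 5763  |  13482 * 0.211 = 2845 ⇒ total 8608
10–19: 8167 * 0.974 = 7955
20–29: 10422 * 0.973 = 10141
30–39: 11481 * 0.963 = 11056
40+: 13482 * 0.944 + 11236 * 0.547 = 12727 + 6146 = 18873
Net migration: 40+ + 340 → 19213
→ [8608, 7955, 10141, 11056, 19213]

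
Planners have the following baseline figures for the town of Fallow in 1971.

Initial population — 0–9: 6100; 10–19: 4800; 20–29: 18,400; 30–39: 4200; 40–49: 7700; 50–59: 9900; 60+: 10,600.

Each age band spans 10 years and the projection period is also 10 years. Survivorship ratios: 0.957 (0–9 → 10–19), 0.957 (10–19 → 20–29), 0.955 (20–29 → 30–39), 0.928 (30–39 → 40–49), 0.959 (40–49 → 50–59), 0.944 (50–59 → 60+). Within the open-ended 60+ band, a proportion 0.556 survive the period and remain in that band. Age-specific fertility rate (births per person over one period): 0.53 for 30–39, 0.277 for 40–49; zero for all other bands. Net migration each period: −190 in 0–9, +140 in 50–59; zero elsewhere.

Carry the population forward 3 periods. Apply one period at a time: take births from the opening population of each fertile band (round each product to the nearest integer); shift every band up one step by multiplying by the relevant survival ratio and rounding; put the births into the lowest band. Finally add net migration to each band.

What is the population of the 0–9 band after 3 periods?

Let band 1 be 0–9 through band 7 = 60+.
— Period 1 —
Births: 4200 * 0.53 = 2226 ; 7700 * 0.277 = 2133 → 4359
Band 2: 6100 * 0.957 = 5838
Band 3: 4800 * 0.957 = 4594
Band 4: 18400 * 0.955 = 17572
Band 5: 4200 * 0.928 = 3898
Band 6: 7700 * 0.959 = 7384
Band 7: 9900 * 0.944 + 10600 * 0.556 = 9346 + 5894 = 15240
Net migration: Band 1 − 190 → 4169; Band 6 + 140 → 7524
→ [4169, 5838, 4594, 17572, 3898, 7524, 15240]
— Period 2 —
Births: 17572 * 0.53 = 9313 ; 3898 * 0.277 = 1080 → 10393
Band 2: 4169 * 0.957 = 3990
Band 3: 5838 * 0.957 = 5587
Band 4: 4594 * 0.955 = 4387
Band 5: 17572 * 0.928 = 16307
Band 6: 3898 * 0.959 = 3738
Band 7: 7524 * 0.944 + 15240 * 0.556 = 7103 + 8473 = 15576
Net migration: Band 1 − 190 → 10203; Band 6 + 140 → 3878
→ [10203, 3990, 5587, 4387, 16307, 3878, 15576]
— Period 3 —
Births: 4387 * 0.53 = 2325 ; 16307 * 0.277 = 4517 → 6842
Band 2: 10203 * 0.957 = 9764
Band 3: 3990 * 0.957 = 3818
Band 4: 5587 * 0.955 = 5336
Band 5: 4387 * 0.928 = 4071
Band 6: 16307 * 0.959 = 15638
Band 7: 3878 * 0.944 + 15576 * 0.556 = 3661 + 8660 = 12321
Net migration: Band 1 − 190 → 6652; Band 6 + 140 → 15778
→ [6652, 9764, 3818, 5336, 4071, 15778, 12321]

6652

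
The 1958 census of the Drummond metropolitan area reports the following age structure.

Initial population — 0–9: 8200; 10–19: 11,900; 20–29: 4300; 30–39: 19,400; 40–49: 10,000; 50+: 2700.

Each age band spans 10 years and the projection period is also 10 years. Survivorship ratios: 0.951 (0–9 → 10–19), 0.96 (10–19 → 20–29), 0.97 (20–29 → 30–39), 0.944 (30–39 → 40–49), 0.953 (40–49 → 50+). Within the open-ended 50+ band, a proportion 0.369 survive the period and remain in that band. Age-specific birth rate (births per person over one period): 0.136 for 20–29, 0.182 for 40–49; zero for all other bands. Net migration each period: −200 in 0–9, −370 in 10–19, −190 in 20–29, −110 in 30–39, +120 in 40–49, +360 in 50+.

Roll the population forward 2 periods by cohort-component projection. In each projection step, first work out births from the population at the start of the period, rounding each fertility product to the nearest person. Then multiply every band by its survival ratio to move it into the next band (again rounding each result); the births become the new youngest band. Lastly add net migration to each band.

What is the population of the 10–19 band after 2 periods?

(Bands numbered youngest = 1 to oldest = 6.)
Period 1:
Births: 4300 × 0.136 = 585  |  10000 × 0.182 = 1820 — total 2405
Band 2: 8200 × 0.951 = 7798
Band 3: 11900 × 0.96 = 11424
Band 4: 4300 × 0.97 = 4171
Band 5: 19400 × 0.944 = 18314
Band 6: 10000 × 0.953 + 2700 × 0.369 = 9530 + 996 = 10526
Net migration: Band 1 − 200 → 2205; Band 2 − 370 → 7428; Band 3 − 190 → 11234; Band 4 − 110 → 4061; Band 5 + 120 → 18434; Band 6 + 360 → 10886
Giving 2205 / 7428 / 11234 / 4061 / 18434 / 10886.
Period 2:
Births: 11234 × 0.136 = 1528  |  18434 × 0.182 = 3355 — total 4883
Band 2: 2205 × 0.951 = 2097
Band 3: 7428 × 0.96 = 7131
Band 4: 11234 × 0.97 = 10897
Band 5: 4061 × 0.944 = 3834
Band 6: 18434 × 0.953 + 10886 × 0.369 = 17568 + 4017 = 21585
Net migration: Band 1 − 200 → 4683; Band 2 − 370 → 1727; Band 3 − 190 → 6941; Band 4 − 110 → 10787; Band 5 + 120 → 3954; Band 6 + 360 → 21945
Giving 4683 / 1727 / 6941 / 10787 / 3954 / 21945.

1727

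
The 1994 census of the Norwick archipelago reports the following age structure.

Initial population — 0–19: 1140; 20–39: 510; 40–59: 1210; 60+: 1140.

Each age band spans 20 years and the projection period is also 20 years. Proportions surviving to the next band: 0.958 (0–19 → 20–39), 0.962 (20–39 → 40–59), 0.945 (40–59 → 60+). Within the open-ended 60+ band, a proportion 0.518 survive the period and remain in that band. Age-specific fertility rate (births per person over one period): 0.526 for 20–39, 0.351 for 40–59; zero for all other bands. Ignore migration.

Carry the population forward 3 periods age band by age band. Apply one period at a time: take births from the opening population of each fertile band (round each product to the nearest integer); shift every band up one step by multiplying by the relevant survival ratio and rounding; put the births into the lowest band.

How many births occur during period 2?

Period 1:
Births: 510 × 0.526 = 268  |  1210 × 0.351 = 425 ⇒ total 693
20–39: 1140 × 0.958 = 1092
40–59: 510 × 0.962 = 491
60+: 1210 × 0.945 + 1140 × 0.518 = 1143 + 591 = 1734
Population now: 0–19=693, 20–39=1092, 40–59=491, 60+=1734
Period 2:
Births: 1092 × 0.526 = 574  |  491 × 0.351 = 172 ⇒ total 746
20–39: 693 × 0.958 = 664
40–59: 1092 × 0.962 = 1051
60+: 491 × 0.945 + 1734 × 0.518 = 464 + 898 = 1362
Population now: 0–19=746, 20–39=664, 40–59=1051, 60+=1362

746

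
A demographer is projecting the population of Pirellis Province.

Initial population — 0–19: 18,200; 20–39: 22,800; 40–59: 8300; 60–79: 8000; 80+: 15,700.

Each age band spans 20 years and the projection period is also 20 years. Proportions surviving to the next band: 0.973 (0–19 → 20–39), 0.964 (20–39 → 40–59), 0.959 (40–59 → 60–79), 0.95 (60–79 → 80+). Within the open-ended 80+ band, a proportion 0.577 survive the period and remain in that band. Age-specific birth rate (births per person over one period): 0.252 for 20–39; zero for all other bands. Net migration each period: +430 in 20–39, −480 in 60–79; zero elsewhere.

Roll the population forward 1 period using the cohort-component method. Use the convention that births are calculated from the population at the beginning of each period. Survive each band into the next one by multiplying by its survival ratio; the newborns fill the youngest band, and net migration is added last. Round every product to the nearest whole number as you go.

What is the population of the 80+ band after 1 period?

Call the bands 1 to 5, youngest first.
Period 1:
Births: 22800 × 0.252 = 5746
Band 2: 18200 × 0.973 = 17709
Band 3: 22800 × 0.964 = 21979
Band 4: 8300 × 0.959 = 7960
Band 5: 8000 × 0.95 + 15700 × 0.577 = 7600 + 9059 = 16659
Net migration: Band 2 + 430 → 18139; Band 4 − 480 → 7480
End of period: [5746, 18139, 21979, 7480, 16659]

16659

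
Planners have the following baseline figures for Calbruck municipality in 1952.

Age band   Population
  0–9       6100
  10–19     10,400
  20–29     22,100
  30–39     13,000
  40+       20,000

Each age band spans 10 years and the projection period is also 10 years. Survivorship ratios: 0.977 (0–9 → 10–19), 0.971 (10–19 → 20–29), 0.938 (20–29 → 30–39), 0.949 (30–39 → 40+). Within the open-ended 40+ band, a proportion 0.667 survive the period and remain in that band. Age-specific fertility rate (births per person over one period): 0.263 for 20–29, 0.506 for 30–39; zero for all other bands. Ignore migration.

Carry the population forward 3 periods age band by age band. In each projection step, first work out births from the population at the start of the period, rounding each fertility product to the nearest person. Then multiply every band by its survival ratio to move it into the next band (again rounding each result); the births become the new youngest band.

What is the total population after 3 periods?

69875

[period 1]
Births: 22100 × 0.263 = 5812, 13000 × 0.506 = 6578 → 12390
10–19: 6100 × 0.977 = 5960
20–29: 10400 × 0.971 = 10098
30–39: 22100 × 0.938 = 20730
40+: 13000 × 0.949 + 20000 × 0.667 = 12337 + 13340 = 25677
Population now: 0–9=12390, 10–19=5960, 20–29=10098, 30–39=20730, 40+=25677
[period 2]
Births: 10098 × 0.263 = 2656, 20730 × 0.506 = 10489 → 13145
10–19: 12390 × 0.977 = 12105
20–29: 5960 × 0.971 = 5787
30–39: 10098 × 0.938 = 9472
40+: 20730 × 0.949 + 25677 × 0.667 = 19673 + 17127 = 36800
Population now: 0–9=13145, 10–19=12105, 20–29=5787, 30–39=9472, 40+=36800
[period 3]
Births: 5787 × 0.263 = 1522, 9472 × 0.506 = 4793 → 6315
10–19: 13145 × 0.977 = 12843
20–29: 12105 × 0.971 = 11754
30–39: 5787 × 0.938 = 5428
40+: 9472 × 0.949 + 36800 × 0.667 = 8989 + 24546 = 33535
Population now: 0–9=6315, 10–19=12843, 20–29=11754, 30–39=5428, 40+=33535
Total after period 3: 6315 + 12843 + 11754 + 5428 + 33535 = 69875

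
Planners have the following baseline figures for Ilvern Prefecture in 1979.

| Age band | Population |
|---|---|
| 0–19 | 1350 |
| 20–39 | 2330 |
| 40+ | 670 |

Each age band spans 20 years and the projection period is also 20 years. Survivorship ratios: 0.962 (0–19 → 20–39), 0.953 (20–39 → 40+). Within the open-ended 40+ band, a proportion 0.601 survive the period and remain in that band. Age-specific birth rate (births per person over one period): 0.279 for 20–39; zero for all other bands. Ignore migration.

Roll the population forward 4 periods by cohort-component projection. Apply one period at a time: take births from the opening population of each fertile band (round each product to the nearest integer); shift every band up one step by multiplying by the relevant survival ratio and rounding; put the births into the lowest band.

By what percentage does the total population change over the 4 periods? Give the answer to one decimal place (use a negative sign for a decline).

Period 1.
Births: 2330 × 0.279 = 650
20–39: 1350 × 0.962 = 1299
40+: 2330 × 0.953 + 670 × 0.601 = 2220 + 403 = 2623
Population now: 0–19=650, 20–39=1299, 40+=2623
Period 2.
Births: 1299 × 0.279 = 362
20–39: 650 × 0.962 = 625
40+: 1299 × 0.953 + 2623 × 0.601 = 1238 + 1576 = 2814
Population now: 0–19=362, 20–39=625, 40+=2814
Period 3.
Births: 625 × 0.279 = 174
20–39: 362 × 0.962 = 348
40+: 625 × 0.953 + 2814 × 0.601 = 596 + 1691 = 2287
Population now: 0–19=174, 20–39=348, 40+=2287
Period 4.
Births: 348 × 0.279 = 97
20–39: 174 × 0.962 = 167
40+: 348 × 0.953 + 2287 × 0.601 = 332 + 1374 = 1706
Population now: 0–19=97, 20–39=167, 40+=1706
Total: 4350 → 1970; change = -2380; percentage change = -54.7%

-54.7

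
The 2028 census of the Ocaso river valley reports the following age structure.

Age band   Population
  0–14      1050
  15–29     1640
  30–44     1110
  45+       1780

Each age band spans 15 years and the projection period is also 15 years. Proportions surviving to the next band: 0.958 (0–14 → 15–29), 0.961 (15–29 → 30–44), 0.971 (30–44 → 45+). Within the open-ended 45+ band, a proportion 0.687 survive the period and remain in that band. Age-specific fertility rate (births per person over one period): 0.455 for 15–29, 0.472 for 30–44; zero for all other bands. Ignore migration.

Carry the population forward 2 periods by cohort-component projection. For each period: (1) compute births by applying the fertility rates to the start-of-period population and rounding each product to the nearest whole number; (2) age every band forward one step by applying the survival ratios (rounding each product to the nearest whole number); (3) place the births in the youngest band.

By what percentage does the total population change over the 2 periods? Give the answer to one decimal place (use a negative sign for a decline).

(Bands numbered youngest = 1 to oldest = 4.)
Period 1.
Births: 1640 × 0.455 = 746  |  1110 × 0.472 = 524 → 1270
Band 2: 1050 × 0.958 = 1006
Band 3: 1640 × 0.961 = 1576
Band 4: 1110 × 0.971 + 1780 × 0.687 = 1078 + 1223 = 2301
Giving 1270 / 1006 / 1576 / 2301.
Period 2.
Births: 1006 × 0.455 = 458  |  1576 × 0.472 = 744 → 1202
Band 2: 1270 × 0.958 = 1217
Band 3: 1006 × 0.961 = 967
Band 4: 1576 × 0.971 + 2301 × 0.687 = 1530 + 1581 = 3111
Giving 1202 / 1217 / 967 / 3111.
Total: 5580 → 6497; change = 917; percentage change = 16.4%

16.4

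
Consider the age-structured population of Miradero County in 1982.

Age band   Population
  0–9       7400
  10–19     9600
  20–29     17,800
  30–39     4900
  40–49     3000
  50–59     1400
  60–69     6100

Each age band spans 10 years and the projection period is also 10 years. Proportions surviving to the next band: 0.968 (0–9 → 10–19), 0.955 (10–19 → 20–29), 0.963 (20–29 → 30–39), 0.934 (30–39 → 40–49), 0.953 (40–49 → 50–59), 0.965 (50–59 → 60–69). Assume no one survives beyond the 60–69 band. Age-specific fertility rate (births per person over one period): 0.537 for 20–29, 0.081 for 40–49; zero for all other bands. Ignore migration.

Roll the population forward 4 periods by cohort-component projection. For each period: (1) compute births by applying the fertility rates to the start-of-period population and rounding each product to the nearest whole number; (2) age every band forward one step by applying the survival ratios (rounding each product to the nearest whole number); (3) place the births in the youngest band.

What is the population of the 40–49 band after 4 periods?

— Period 1 —
Births: 17800 × 0.537 = 9559 ; 3000 × 0.081 = 243 ⇒ total 9802
10–19: 7400 × 0.968 = 7163
20–29: 9600 × 0.955 = 9168
30–39: 17800 × 0.963 = 17141
40–49: 4900 × 0.934 = 4577
50–59: 3000 × 0.953 = 2859
60–69: 1400 × 0.965 = 1351
Population now: 0–9=9802, 10–19=7163, 20–29=9168, 30–39=17141, 40–49=4577, 50–59=2859, 60–69=1351
— Period 2 —
Births: 9168 × 0.537 = 4923 ; 4577 × 0.081 = 371 ⇒ total 5294
10–19: 9802 × 0.968 = 9488
20–29: 7163 × 0.955 = 6841
30–39: 9168 × 0.963 = 8829
40–49: 17141 × 0.934 = 16010
50–59: 4577 × 0.953 = 4362
60–69: 2859 × 0.965 = 2759
Population now: 0–9=5294, 10–19=9488, 20–29=6841, 30–39=8829, 40–49=16010, 50–59=4362, 60–69=2759
— Period 3 —
Births: 6841 × 0.537 = 3674 ; 16010 × 0.081 = 1297 ⇒ total 4971
10–19: 5294 × 0.968 = 5125
20–29: 9488 × 0.955 = 9061
30–39: 6841 × 0.963 = 6588
40–49: 8829 × 0.934 = 8246
50–59: 16010 × 0.953 = 15258
60–69: 4362 × 0.965 = 4209
Population now: 0–9=4971, 10–19=5125, 20–29=9061, 30–39=6588, 40–49=8246, 50–59=15258, 60–69=4209
— Period 4 —
Births: 9061 × 0.537 = 4866 ; 8246 × 0.081 = 668 ⇒ total 5534
10–19: 4971 × 0.968 = 4812
20–29: 5125 × 0.955 = 4894
30–39: 9061 × 0.963 = 8726
40–49: 6588 × 0.934 = 6153
50–59: 8246 × 0.953 = 7858
60–69: 15258 × 0.965 = 14724
Population now: 0–9=5534, 10–19=4812, 20–29=4894, 30–39=8726, 40–49=6153, 50–59=7858, 60–69=14724

6153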